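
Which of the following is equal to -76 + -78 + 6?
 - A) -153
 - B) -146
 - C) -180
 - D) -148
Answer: D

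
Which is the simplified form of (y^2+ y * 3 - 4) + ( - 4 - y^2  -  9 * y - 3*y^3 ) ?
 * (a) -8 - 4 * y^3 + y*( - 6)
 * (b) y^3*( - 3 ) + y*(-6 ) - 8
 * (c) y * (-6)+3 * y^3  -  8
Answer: b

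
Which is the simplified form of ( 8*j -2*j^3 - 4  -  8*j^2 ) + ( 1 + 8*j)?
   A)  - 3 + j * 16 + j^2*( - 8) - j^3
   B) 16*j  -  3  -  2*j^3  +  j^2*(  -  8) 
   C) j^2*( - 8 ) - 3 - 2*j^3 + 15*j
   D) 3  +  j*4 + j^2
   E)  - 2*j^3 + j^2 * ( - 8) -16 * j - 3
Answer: B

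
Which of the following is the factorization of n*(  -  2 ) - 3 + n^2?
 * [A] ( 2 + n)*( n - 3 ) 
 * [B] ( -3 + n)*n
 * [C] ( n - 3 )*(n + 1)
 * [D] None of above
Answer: C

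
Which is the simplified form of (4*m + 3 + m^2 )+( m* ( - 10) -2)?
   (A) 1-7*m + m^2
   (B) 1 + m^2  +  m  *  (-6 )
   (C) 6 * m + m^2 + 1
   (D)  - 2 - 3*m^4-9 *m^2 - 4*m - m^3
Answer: B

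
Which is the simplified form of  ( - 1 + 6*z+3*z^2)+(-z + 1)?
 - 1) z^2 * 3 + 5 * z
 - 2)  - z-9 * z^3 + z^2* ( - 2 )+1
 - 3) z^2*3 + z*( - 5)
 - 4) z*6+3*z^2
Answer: 1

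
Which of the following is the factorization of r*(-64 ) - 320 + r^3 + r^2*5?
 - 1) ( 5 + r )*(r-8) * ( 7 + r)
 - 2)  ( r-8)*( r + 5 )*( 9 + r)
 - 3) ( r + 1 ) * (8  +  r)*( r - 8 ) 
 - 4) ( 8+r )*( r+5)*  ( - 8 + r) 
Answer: 4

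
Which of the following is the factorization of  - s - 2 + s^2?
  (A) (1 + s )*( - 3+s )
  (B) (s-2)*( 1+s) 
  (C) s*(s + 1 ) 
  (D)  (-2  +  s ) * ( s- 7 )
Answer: B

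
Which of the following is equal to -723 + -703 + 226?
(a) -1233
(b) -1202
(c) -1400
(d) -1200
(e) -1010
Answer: d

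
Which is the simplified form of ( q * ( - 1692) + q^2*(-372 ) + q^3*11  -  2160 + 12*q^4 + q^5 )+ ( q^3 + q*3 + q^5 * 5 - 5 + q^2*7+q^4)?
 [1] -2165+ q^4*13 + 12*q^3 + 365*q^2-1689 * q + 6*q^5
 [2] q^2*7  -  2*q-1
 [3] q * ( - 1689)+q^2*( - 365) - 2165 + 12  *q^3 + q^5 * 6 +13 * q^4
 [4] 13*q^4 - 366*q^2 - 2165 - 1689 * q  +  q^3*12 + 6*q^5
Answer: 3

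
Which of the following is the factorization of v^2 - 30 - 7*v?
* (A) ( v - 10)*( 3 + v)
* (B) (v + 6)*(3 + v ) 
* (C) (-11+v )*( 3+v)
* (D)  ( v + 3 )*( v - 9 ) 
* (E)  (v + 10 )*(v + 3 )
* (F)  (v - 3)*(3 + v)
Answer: A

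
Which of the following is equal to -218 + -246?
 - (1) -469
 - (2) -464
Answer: 2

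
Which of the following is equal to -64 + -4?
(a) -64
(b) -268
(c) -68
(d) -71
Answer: c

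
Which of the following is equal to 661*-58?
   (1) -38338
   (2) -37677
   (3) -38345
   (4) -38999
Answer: 1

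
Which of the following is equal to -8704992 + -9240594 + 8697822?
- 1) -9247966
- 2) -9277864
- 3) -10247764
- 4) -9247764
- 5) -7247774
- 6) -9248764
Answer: 4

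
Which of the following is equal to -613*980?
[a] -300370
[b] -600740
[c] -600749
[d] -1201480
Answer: b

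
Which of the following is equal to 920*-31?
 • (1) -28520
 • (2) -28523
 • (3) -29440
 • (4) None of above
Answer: 1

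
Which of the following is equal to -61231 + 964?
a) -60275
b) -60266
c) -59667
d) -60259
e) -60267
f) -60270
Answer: e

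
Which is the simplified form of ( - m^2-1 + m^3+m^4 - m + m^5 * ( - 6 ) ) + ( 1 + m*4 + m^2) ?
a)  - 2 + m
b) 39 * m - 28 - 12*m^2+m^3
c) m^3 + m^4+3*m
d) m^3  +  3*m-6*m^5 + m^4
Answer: d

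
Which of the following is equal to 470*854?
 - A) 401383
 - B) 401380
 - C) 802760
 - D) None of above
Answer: B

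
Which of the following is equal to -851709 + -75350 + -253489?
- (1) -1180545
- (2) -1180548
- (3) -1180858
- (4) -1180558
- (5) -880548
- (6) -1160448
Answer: 2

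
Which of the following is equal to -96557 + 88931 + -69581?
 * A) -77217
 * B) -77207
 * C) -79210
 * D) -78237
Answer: B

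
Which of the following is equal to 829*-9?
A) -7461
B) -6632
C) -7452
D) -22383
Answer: A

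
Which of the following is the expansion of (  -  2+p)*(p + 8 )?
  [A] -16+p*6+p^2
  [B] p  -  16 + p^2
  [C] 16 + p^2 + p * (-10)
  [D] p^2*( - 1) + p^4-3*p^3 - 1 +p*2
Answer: A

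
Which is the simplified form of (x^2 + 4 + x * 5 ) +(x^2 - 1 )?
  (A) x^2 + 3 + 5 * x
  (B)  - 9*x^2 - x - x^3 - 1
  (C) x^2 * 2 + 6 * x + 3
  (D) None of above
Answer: D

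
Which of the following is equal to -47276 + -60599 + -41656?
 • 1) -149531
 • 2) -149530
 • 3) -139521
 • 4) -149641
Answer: 1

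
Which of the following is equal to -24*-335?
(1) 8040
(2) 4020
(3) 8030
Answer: 1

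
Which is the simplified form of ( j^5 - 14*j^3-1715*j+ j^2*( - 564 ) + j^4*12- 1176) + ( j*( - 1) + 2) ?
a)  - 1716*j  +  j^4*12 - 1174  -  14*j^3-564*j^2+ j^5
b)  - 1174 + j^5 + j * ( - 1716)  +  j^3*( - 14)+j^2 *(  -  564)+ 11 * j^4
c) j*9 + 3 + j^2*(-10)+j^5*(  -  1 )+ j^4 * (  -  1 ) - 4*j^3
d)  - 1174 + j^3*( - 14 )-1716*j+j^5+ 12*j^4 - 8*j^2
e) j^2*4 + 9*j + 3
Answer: a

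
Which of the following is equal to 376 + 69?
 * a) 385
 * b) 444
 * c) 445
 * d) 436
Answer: c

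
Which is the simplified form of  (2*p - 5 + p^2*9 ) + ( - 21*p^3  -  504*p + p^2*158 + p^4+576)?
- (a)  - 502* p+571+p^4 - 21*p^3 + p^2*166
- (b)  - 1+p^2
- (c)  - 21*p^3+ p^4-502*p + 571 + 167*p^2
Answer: c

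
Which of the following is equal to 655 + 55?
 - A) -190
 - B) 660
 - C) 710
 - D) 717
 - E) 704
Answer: C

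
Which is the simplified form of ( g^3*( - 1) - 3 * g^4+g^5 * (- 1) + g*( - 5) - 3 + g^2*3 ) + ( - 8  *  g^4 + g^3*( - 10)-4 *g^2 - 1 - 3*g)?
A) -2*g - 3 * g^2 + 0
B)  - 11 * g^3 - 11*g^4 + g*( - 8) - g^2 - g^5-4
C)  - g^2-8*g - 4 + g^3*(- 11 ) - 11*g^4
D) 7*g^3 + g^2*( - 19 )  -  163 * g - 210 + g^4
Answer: B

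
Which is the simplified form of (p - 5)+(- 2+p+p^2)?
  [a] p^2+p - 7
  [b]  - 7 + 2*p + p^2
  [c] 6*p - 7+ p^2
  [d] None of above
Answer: b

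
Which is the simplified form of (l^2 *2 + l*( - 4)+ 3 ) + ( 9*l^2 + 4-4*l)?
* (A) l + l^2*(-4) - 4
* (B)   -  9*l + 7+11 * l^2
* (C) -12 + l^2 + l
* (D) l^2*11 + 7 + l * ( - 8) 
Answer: D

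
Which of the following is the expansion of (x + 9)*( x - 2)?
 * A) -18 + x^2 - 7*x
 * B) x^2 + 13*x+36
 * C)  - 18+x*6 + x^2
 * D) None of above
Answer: D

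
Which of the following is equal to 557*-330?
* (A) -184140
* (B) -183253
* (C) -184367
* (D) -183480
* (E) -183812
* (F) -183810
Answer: F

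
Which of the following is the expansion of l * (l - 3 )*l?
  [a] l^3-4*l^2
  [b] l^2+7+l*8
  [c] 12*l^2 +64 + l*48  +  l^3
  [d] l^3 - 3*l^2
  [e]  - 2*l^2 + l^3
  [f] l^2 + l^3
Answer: d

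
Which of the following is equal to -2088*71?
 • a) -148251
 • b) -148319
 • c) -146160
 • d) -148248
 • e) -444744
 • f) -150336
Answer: d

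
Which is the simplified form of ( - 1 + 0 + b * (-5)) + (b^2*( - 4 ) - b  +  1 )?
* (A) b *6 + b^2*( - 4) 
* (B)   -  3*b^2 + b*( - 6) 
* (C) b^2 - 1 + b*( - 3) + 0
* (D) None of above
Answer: D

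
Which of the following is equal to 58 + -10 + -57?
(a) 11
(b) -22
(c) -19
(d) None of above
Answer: d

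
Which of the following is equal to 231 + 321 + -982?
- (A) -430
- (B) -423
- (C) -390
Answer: A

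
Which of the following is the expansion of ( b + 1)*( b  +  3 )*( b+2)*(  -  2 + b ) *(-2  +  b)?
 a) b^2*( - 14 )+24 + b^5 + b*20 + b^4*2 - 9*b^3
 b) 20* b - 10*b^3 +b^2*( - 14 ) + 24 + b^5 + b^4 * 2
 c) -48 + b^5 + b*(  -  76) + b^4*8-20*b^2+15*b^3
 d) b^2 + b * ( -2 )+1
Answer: a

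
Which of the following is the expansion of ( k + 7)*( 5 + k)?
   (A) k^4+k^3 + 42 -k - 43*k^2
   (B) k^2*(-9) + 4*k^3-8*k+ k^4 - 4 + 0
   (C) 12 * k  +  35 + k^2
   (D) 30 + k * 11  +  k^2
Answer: C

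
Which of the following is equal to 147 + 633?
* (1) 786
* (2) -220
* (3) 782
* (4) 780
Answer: 4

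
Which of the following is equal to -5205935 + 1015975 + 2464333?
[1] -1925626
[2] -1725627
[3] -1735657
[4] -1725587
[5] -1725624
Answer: 2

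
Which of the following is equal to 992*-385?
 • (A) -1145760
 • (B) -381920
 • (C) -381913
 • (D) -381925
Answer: B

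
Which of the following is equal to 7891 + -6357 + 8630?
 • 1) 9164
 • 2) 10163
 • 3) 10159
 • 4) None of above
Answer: 4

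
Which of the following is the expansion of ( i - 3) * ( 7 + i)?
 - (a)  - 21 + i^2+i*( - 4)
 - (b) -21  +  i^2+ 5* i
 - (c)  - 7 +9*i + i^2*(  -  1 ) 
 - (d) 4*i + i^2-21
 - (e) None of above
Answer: d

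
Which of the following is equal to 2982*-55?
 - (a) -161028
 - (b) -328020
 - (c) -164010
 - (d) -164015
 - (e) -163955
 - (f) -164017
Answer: c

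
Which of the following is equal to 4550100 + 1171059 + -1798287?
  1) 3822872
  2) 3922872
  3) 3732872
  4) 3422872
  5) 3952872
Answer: 2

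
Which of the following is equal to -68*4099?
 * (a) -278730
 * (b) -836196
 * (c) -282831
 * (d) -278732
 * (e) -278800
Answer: d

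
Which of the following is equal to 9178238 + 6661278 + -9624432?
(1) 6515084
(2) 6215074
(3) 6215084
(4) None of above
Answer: 3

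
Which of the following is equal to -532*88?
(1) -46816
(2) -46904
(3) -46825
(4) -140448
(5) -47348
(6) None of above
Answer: 1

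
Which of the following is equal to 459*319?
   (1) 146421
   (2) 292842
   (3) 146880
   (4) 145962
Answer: 1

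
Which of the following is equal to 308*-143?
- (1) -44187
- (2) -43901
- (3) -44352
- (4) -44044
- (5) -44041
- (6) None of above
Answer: 4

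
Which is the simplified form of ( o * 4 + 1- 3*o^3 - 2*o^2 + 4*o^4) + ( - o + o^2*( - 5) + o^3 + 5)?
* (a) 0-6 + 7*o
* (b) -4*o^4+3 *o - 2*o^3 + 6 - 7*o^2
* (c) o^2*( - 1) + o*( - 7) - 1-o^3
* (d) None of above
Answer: d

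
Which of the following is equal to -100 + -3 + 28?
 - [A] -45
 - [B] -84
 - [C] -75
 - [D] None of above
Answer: C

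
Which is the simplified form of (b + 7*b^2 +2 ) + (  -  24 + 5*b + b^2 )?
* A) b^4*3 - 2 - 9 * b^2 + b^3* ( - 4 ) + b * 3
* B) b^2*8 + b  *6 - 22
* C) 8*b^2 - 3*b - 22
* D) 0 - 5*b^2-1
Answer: B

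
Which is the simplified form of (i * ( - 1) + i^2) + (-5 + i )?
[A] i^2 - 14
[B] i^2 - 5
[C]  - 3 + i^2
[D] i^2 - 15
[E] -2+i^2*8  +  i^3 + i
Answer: B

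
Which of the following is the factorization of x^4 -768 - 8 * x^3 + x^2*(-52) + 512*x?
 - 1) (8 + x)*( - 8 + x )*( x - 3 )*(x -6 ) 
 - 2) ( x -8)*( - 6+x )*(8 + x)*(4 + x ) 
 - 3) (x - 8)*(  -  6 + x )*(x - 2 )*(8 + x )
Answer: 3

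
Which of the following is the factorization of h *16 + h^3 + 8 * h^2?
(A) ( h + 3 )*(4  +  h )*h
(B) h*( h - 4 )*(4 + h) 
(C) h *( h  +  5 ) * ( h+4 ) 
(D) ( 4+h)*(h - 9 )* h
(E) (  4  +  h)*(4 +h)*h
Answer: E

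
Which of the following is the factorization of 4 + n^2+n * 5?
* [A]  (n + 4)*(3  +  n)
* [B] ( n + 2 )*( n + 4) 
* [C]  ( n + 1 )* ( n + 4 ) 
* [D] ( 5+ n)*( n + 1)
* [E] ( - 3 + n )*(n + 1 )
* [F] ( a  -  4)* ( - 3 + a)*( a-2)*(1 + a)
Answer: C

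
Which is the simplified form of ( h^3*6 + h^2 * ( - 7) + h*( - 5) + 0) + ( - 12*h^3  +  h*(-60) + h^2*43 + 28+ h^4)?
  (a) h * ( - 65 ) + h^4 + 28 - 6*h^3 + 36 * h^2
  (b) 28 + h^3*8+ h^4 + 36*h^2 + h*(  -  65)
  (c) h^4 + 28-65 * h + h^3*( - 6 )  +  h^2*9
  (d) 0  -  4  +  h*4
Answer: a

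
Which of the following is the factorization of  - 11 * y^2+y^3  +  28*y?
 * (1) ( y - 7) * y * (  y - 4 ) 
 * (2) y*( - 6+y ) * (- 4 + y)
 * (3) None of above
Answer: 1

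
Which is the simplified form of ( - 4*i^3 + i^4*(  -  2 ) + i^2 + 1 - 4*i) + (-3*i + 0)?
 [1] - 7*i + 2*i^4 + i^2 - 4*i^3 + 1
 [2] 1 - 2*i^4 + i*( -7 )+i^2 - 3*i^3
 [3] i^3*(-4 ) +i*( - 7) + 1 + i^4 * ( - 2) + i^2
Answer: 3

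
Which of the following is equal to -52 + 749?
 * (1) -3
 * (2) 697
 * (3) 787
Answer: 2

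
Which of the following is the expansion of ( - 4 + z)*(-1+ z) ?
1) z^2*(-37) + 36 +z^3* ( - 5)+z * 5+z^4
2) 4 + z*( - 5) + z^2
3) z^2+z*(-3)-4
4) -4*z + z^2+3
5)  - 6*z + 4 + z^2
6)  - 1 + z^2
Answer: 2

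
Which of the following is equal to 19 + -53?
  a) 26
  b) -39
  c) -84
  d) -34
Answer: d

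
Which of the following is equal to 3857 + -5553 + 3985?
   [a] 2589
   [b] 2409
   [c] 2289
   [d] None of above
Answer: c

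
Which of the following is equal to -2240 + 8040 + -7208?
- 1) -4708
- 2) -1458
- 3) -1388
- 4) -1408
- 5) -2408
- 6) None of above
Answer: 4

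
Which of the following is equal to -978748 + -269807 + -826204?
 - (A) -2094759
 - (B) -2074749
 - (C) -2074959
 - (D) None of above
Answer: D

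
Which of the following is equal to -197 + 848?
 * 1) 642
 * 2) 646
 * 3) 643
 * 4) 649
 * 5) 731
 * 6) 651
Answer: 6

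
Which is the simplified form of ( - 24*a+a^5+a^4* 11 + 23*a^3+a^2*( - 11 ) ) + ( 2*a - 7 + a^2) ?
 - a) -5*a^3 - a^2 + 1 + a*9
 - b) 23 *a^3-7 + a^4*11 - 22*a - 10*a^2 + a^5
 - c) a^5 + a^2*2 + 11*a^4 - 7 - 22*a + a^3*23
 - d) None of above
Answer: b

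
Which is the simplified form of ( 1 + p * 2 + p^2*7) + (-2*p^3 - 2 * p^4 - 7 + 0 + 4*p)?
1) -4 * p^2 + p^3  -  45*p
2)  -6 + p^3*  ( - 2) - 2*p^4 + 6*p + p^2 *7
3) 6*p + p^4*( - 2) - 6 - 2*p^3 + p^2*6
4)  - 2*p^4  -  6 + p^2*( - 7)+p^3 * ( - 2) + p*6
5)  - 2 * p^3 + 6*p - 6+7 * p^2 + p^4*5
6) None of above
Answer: 2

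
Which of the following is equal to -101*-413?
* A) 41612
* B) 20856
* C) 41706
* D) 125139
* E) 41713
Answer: E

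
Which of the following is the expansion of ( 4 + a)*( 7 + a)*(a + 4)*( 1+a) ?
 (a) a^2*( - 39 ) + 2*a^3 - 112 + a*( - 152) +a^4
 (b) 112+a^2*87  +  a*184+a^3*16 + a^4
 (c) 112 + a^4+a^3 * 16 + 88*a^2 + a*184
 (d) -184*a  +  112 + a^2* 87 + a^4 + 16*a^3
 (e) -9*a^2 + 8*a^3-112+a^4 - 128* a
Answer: b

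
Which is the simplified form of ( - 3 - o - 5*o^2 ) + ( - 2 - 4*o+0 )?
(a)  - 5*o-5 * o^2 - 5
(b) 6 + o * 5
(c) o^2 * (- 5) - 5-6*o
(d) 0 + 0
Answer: a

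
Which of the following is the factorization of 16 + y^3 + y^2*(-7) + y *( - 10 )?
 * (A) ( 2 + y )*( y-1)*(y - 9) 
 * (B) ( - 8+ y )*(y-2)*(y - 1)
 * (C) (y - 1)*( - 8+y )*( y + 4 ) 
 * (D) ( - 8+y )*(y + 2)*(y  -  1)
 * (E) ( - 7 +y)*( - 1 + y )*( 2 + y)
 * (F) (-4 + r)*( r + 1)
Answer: D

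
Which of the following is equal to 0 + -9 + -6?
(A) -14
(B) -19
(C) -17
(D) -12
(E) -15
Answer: E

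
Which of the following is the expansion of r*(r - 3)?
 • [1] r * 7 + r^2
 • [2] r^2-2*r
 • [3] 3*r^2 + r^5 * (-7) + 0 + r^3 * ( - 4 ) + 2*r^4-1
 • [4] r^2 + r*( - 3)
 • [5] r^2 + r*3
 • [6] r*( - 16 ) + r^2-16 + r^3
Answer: 4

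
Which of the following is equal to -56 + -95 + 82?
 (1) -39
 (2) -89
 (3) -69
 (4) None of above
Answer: 3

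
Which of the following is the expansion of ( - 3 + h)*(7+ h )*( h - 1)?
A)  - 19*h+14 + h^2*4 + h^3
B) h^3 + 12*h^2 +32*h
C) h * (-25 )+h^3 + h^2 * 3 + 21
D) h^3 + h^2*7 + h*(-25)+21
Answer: C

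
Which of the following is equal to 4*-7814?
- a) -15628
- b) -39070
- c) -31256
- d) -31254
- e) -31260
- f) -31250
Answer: c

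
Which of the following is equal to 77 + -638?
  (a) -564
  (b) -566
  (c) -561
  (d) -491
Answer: c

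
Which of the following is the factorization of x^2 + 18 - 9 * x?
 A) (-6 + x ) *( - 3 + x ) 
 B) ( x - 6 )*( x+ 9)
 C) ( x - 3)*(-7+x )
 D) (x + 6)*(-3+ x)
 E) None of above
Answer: A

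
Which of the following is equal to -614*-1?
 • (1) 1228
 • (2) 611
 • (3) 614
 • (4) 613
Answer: 3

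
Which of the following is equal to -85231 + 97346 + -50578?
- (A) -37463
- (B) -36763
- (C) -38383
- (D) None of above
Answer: D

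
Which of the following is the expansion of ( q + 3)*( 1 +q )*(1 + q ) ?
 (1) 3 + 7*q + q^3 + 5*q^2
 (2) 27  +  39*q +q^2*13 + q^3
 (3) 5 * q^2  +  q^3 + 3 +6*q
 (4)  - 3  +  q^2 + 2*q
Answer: 1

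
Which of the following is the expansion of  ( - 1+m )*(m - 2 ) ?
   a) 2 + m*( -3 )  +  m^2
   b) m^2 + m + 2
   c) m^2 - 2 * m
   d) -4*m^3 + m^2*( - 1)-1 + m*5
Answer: a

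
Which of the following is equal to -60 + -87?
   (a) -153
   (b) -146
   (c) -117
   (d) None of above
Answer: d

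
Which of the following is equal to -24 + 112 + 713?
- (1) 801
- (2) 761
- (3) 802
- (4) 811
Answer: 1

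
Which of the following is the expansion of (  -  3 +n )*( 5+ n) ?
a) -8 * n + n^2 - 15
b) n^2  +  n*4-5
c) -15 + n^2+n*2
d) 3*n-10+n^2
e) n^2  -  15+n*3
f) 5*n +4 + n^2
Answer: c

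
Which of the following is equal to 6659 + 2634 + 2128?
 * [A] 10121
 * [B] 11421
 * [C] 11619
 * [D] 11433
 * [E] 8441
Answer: B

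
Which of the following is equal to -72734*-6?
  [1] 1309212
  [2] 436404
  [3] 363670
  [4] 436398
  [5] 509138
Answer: 2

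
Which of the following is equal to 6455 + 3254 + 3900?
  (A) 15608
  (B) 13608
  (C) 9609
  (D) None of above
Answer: D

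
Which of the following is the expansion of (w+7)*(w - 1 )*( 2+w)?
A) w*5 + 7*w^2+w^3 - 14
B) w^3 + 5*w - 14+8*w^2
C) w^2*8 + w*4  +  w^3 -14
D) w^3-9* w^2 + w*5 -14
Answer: B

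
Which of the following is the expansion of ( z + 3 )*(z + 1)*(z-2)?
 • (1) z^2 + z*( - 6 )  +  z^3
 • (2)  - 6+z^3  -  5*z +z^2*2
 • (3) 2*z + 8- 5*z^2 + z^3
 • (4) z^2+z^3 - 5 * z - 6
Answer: 2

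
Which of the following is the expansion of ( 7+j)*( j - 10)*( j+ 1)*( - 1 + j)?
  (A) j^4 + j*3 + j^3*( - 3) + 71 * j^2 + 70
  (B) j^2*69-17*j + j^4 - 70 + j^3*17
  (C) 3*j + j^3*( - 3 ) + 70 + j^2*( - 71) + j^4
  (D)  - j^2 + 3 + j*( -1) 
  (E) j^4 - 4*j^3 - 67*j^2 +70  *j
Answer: C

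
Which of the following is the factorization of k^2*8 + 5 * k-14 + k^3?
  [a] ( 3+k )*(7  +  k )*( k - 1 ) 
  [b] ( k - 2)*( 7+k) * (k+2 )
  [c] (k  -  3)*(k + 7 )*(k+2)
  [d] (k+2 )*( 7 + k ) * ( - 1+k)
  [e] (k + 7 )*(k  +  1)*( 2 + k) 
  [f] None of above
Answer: d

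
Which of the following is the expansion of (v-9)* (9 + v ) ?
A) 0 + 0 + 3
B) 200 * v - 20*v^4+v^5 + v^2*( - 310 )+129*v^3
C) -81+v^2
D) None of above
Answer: C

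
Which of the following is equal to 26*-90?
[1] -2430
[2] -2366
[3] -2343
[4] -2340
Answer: 4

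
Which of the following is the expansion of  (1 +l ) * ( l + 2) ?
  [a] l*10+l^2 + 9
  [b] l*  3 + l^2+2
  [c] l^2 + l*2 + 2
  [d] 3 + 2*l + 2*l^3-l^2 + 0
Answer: b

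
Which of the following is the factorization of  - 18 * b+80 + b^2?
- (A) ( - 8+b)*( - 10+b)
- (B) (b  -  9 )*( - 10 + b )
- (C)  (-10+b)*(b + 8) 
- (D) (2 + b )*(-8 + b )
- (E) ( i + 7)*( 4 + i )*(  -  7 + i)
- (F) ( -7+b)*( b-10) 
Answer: A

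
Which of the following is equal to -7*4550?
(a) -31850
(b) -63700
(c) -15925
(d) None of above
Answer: a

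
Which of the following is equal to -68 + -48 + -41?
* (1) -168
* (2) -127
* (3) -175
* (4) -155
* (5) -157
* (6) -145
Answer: 5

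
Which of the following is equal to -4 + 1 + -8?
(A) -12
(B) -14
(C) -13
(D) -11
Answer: D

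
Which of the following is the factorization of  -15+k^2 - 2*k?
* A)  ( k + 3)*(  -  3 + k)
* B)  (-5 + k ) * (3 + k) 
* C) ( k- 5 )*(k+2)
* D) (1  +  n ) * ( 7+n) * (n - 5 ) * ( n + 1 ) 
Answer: B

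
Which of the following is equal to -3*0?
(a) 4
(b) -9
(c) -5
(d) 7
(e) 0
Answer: e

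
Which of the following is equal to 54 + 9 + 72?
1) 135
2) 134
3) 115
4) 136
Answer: 1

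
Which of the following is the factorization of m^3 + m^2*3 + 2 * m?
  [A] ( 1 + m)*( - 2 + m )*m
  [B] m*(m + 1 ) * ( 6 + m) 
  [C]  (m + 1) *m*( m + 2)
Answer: C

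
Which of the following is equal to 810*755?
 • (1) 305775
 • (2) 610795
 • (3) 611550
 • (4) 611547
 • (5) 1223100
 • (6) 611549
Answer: 3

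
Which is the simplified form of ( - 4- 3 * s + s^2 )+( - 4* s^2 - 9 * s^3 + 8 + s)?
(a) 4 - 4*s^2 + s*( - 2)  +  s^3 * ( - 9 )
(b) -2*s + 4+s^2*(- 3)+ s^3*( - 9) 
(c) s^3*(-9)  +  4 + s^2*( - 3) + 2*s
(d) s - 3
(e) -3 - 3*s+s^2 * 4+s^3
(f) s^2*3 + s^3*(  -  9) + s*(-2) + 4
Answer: b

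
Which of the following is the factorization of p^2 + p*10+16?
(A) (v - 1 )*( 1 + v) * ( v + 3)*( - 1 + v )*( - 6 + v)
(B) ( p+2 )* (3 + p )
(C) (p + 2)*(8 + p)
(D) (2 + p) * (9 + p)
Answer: C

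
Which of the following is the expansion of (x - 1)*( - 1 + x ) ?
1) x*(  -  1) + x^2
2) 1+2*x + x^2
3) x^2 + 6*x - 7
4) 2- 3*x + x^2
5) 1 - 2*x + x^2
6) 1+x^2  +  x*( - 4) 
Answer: 5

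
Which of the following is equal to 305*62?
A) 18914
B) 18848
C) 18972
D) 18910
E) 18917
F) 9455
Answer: D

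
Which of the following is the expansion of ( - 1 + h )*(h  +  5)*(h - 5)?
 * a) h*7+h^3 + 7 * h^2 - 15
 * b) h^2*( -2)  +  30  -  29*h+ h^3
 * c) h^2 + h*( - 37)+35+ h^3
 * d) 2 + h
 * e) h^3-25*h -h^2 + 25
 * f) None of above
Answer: e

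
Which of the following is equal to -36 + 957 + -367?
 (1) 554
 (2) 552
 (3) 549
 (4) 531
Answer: 1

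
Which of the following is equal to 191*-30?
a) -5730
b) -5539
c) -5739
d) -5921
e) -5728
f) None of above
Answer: a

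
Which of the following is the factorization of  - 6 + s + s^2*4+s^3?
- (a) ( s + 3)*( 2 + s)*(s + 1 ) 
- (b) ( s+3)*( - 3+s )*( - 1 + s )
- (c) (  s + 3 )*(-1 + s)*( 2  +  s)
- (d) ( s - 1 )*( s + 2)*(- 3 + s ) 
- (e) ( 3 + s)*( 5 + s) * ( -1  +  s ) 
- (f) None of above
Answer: c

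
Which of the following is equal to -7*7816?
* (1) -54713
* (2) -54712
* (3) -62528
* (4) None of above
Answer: 2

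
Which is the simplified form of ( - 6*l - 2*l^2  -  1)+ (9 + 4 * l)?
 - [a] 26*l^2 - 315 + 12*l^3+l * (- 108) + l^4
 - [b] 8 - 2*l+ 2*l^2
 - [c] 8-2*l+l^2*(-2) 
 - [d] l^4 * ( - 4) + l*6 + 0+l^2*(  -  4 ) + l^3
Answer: c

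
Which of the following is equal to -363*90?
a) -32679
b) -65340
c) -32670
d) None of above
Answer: c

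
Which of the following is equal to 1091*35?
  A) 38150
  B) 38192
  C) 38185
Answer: C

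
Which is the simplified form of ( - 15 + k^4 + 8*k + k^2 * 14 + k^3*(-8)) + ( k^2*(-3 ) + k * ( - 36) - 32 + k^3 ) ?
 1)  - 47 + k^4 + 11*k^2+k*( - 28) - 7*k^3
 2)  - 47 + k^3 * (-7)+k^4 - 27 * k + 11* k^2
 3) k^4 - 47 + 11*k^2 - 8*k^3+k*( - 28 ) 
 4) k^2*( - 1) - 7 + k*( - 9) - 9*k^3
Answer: 1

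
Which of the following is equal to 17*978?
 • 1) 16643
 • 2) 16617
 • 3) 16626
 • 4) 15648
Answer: 3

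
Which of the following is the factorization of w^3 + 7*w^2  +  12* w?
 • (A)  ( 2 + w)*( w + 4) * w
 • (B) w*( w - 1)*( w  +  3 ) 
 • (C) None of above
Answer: C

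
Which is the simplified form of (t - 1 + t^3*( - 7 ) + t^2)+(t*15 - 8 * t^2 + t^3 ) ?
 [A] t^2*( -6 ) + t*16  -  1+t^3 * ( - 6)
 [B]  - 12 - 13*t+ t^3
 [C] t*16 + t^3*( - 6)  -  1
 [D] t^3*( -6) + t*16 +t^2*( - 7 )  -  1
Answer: D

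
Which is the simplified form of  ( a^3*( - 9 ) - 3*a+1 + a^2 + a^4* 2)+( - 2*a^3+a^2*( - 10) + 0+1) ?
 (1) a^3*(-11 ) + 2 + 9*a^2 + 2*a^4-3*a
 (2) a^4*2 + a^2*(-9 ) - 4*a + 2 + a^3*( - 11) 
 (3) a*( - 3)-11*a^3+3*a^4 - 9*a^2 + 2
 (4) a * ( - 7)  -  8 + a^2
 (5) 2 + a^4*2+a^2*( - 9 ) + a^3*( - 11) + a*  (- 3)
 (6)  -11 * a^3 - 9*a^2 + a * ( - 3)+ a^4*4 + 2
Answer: 5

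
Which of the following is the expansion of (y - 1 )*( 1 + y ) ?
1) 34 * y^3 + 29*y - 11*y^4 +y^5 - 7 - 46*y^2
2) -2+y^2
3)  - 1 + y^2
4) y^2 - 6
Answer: 3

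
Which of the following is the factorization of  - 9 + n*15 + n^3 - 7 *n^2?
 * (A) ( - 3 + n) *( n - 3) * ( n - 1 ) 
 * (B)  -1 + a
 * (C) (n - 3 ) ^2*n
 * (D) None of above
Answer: A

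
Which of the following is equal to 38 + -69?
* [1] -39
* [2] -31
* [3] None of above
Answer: 2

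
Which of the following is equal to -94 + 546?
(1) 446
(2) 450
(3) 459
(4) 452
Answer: 4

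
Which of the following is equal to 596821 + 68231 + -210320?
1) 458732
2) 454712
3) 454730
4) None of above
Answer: 4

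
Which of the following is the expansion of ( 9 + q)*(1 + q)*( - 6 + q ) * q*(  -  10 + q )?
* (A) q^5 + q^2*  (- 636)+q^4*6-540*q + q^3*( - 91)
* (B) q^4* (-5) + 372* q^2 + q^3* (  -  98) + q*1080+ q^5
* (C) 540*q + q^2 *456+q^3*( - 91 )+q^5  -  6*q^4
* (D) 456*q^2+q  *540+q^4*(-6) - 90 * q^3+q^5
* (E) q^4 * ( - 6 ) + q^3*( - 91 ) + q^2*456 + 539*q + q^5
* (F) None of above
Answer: C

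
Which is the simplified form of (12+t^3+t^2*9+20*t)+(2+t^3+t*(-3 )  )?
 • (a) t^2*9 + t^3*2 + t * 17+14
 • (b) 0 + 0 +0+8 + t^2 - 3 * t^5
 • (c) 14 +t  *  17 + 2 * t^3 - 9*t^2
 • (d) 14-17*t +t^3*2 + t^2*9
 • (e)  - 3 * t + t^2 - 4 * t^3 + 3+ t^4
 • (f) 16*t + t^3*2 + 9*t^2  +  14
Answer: a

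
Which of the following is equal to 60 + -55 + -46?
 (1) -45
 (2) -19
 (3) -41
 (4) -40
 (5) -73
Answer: 3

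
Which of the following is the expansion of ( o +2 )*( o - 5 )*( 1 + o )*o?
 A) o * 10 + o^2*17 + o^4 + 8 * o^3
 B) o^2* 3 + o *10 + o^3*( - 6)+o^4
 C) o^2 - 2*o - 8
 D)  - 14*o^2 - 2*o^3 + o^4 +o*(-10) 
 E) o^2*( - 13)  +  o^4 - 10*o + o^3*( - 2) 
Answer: E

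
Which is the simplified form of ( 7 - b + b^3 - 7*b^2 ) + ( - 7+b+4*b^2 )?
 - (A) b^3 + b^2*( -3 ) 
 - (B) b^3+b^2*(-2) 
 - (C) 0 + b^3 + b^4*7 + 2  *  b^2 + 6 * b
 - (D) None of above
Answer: A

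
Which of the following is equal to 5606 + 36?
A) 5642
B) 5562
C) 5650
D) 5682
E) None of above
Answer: A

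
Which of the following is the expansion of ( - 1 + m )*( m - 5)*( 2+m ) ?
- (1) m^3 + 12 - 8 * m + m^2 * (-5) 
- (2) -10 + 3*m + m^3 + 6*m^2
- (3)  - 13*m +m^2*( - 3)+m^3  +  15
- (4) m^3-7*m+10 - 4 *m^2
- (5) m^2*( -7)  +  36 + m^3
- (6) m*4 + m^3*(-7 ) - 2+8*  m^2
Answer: 4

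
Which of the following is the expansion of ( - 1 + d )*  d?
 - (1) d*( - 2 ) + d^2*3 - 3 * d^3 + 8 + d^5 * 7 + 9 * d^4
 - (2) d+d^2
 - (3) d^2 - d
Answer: 3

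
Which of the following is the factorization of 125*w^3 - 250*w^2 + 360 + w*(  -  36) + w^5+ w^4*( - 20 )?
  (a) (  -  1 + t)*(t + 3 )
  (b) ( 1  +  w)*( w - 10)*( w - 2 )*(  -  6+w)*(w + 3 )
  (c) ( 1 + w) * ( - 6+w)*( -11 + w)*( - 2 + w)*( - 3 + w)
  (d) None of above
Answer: d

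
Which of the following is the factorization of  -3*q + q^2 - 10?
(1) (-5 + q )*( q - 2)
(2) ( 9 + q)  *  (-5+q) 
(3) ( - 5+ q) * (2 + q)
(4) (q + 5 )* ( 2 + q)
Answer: 3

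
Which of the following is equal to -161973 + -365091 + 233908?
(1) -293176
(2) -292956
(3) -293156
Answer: 3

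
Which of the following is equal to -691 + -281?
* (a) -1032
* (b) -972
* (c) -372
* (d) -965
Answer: b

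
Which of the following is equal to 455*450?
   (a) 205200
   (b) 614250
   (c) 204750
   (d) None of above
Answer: c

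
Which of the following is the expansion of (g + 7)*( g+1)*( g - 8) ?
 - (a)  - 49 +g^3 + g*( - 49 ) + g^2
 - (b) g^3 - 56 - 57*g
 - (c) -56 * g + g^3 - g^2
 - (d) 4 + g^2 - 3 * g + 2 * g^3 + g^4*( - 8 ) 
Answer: b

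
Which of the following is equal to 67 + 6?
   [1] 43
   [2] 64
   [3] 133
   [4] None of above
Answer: 4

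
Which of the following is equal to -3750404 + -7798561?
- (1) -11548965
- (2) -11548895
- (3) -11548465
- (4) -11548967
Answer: 1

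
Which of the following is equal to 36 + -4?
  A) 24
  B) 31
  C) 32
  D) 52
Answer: C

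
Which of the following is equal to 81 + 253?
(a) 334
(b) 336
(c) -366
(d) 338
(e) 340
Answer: a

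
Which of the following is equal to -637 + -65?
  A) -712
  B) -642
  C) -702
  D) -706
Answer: C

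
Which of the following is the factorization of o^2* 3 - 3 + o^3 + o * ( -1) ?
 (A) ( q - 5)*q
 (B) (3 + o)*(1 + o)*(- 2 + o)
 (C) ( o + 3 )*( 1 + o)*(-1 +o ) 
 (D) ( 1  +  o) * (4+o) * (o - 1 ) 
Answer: C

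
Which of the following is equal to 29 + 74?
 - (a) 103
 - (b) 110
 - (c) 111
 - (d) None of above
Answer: a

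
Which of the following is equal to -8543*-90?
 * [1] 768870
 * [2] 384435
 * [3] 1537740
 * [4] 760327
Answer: 1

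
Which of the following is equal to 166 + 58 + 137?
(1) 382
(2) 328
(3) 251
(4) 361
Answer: 4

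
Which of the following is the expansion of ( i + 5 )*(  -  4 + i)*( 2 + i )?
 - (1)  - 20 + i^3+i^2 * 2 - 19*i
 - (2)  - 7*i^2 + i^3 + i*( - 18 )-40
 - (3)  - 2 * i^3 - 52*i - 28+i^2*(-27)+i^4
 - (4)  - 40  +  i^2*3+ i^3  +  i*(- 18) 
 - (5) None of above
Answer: 4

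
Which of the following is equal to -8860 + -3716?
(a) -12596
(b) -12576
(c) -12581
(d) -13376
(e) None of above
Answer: b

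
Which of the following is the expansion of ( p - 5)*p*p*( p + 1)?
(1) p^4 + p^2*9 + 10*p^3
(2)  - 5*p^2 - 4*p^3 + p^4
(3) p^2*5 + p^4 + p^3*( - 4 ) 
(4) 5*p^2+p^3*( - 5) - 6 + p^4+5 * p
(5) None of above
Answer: 2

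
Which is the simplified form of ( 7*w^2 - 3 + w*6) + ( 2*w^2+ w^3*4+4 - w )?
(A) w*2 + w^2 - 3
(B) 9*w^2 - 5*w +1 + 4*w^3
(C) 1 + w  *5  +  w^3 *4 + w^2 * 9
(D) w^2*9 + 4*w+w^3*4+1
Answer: C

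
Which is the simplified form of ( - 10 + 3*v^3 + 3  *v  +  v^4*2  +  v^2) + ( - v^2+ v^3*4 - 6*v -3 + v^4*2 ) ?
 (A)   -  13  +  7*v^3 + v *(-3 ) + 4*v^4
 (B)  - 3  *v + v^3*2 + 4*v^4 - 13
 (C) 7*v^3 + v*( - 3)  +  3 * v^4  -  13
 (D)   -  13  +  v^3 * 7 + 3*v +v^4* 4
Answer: A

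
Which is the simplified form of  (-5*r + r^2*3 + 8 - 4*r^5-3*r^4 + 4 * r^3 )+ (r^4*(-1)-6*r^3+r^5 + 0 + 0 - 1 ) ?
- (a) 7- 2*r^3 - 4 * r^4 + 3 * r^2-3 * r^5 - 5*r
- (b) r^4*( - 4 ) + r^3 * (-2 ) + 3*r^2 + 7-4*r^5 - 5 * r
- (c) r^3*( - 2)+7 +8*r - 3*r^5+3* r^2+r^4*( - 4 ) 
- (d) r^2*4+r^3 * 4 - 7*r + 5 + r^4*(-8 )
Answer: a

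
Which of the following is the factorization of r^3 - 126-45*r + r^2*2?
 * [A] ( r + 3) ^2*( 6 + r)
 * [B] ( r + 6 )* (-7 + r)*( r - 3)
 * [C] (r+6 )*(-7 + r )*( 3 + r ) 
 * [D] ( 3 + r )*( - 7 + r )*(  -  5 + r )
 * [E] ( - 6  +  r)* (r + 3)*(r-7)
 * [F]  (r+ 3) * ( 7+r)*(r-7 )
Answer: C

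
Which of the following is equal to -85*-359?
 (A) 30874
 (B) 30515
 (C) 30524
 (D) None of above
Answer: B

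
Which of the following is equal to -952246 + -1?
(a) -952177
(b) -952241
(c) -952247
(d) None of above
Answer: c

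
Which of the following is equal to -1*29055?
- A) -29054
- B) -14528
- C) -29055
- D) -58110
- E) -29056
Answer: C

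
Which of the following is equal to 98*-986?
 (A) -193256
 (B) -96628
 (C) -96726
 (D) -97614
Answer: B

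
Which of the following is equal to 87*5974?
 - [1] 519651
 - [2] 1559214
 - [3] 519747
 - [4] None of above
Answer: 4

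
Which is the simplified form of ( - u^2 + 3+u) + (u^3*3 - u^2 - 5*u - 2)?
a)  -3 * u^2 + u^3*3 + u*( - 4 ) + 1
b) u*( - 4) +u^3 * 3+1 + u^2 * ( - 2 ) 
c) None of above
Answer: b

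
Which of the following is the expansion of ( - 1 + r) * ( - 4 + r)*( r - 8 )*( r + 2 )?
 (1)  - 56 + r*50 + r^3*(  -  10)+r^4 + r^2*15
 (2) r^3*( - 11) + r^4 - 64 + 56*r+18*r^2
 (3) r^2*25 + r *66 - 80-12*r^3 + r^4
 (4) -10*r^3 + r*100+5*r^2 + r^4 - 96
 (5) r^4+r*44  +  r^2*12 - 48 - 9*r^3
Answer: 2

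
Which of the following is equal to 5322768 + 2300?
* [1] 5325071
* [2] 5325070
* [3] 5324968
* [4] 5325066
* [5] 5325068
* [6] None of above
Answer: 5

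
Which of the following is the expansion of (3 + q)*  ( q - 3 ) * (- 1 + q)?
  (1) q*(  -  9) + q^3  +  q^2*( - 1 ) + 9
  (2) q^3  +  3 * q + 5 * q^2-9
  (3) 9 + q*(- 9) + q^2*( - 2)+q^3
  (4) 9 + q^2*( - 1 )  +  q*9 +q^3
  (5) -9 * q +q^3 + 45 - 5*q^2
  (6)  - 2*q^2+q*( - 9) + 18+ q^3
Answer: 1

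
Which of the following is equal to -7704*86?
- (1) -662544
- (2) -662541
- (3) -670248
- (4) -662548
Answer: 1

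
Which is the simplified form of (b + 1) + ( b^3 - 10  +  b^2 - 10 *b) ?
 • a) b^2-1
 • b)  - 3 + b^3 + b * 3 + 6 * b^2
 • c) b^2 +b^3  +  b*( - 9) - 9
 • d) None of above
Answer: c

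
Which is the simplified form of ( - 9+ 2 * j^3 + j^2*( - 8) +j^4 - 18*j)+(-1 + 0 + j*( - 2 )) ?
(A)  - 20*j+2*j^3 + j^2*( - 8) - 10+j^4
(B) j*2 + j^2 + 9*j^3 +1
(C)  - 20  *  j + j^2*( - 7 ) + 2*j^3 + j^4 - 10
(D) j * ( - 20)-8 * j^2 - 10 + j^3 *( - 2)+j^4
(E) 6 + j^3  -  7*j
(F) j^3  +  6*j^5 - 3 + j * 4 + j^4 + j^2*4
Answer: A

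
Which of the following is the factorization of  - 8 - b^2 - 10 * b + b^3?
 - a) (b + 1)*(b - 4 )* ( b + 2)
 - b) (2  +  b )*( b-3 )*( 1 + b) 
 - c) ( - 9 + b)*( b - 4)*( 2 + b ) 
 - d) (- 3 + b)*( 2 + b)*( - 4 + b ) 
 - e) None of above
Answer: a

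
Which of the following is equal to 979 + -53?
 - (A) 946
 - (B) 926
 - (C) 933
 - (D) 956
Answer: B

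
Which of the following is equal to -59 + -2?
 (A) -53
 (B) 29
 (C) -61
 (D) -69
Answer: C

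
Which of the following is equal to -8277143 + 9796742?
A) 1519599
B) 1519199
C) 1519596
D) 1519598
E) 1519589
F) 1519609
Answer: A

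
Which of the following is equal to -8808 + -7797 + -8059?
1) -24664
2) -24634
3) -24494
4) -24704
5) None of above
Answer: 1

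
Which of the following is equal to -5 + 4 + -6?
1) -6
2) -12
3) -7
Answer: 3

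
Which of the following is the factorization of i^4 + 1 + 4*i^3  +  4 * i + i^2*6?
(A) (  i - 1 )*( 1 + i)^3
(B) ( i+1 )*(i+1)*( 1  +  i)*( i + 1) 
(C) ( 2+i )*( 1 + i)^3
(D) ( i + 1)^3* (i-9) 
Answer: B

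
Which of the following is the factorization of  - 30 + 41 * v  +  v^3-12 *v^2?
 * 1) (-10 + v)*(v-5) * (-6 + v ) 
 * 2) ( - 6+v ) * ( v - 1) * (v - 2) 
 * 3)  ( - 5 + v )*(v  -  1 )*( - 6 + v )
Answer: 3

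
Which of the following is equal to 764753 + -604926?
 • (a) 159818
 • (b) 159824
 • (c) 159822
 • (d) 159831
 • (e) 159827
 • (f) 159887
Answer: e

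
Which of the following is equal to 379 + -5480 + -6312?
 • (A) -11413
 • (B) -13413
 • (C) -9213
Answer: A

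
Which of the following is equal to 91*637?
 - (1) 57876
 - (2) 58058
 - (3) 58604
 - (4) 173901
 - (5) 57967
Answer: 5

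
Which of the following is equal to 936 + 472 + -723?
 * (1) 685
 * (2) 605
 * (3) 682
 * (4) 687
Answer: 1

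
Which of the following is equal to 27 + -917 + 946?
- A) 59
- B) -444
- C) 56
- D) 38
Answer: C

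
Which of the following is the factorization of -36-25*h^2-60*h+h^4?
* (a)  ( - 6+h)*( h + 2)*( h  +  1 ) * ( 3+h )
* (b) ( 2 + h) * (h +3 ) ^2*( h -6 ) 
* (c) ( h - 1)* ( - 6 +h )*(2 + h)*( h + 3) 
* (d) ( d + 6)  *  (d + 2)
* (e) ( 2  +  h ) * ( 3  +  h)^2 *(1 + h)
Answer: a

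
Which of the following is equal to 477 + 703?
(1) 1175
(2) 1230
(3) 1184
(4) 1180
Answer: 4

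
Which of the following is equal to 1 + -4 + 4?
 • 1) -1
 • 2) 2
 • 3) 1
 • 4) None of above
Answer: 3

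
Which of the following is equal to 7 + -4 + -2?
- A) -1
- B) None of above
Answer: B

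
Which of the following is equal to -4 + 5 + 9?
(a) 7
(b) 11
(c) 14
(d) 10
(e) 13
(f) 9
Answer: d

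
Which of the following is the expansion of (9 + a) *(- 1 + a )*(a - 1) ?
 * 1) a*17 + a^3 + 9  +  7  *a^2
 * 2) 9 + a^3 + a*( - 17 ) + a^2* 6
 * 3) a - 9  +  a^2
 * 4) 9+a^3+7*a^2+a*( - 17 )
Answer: 4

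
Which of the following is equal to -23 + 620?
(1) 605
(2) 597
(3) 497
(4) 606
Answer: 2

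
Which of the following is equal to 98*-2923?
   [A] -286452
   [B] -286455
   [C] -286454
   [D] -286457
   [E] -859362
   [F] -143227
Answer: C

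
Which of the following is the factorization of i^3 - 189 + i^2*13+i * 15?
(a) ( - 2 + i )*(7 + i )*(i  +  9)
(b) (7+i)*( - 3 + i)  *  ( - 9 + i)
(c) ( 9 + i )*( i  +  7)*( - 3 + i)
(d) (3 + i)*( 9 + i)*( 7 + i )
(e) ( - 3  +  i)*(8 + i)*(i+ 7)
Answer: c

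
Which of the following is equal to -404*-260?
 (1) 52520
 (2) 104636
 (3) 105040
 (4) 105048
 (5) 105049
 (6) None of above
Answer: 3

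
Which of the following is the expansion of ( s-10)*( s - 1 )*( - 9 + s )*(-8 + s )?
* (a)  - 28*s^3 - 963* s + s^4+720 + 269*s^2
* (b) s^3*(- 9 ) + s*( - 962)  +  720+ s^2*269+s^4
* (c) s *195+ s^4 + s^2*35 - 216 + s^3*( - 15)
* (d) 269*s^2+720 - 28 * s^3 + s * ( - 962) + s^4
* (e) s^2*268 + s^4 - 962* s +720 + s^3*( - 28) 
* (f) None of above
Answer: d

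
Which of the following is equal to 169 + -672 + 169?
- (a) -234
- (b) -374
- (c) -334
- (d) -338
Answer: c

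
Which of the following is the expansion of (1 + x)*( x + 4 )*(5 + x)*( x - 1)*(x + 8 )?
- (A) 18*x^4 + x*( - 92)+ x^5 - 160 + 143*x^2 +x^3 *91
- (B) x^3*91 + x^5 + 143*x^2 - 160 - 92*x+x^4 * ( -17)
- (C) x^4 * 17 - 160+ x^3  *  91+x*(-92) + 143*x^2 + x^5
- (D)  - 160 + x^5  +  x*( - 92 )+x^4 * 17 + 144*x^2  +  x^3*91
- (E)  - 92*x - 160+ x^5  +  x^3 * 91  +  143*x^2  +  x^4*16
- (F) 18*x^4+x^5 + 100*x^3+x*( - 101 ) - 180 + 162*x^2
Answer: C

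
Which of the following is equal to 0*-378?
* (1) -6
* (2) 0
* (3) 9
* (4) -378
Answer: 2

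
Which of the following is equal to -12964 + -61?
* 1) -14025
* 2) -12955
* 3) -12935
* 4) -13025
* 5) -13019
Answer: 4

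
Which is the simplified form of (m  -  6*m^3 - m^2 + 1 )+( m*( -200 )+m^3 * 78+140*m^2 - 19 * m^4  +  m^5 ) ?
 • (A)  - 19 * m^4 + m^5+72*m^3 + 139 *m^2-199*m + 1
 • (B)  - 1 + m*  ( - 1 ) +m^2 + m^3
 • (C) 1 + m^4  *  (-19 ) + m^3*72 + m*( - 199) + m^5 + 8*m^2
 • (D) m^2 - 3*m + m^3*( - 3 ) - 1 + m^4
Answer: A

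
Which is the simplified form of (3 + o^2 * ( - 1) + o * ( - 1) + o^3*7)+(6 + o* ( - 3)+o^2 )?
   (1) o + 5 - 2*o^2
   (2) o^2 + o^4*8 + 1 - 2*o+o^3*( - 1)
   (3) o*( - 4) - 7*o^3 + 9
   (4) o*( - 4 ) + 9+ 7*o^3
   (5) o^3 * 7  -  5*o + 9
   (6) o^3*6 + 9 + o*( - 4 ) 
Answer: 4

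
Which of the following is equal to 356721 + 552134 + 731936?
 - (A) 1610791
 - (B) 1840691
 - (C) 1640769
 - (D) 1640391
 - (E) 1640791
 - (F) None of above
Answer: E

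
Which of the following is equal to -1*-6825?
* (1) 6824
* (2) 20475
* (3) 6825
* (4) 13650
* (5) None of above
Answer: 3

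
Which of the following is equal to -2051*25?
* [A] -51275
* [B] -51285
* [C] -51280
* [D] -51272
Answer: A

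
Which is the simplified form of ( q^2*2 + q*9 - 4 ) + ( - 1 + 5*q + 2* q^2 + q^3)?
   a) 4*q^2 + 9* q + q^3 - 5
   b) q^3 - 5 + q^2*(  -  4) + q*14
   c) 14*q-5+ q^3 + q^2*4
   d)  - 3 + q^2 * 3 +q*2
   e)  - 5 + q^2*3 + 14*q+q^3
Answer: c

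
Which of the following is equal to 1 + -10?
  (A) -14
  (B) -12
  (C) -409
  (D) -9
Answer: D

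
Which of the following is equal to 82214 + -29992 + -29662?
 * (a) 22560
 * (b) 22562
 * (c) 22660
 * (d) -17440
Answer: a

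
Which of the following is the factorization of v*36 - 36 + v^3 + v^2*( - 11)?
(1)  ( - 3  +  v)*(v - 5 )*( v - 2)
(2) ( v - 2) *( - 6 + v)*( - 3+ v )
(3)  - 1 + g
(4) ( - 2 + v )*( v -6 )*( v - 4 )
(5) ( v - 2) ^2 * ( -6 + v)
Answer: 2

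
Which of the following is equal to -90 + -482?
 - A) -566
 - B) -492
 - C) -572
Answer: C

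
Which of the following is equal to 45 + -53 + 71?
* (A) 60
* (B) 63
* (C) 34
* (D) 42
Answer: B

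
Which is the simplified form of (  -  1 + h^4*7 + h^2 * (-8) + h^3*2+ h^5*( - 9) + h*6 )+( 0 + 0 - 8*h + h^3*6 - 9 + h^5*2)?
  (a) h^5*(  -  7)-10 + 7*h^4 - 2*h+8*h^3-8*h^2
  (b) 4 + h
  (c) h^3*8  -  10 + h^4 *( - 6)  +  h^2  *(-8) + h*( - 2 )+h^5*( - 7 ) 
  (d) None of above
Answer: a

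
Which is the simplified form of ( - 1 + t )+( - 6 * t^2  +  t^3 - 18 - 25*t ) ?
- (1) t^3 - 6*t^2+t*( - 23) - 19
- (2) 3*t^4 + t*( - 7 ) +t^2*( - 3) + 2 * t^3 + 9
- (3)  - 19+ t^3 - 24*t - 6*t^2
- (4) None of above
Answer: 3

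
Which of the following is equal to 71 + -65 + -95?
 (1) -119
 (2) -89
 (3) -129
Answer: 2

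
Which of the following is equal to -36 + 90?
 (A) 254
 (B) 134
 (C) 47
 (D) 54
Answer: D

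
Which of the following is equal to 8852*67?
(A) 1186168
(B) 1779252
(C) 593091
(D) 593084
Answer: D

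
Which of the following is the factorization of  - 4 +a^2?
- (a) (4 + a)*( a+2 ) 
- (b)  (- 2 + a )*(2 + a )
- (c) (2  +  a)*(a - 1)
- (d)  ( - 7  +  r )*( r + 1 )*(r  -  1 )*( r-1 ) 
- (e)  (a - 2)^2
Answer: b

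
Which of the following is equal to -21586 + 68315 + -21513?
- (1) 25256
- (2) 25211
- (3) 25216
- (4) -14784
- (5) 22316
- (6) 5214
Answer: 3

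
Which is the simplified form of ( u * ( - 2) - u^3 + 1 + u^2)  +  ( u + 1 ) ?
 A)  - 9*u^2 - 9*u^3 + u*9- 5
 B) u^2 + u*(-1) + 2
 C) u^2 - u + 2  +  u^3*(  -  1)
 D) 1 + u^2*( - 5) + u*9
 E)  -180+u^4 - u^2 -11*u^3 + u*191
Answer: C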